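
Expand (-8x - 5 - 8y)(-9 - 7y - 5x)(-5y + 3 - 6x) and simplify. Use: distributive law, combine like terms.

(-8x - 5 - 8y)(-9 - 7y - 5x)(-5y + 3 - 6x)
= (72x + 56xy + 40x^2 + 45 + 35y + 25x + 72y + 56y^2 + 40xy)(-5y + 3 - 6x)    [distributive law]
= (97x + 96xy + 40x^2 + 45 + 107y + 56y^2)(-5y + 3 - 6x)    [combine like terms]
= -485xy + 291x - 582x^2 - 480xy^2 + 288xy - 576x^2y - 200x^2y + 120x^2 - 240x^3 - 225y + 135 - 270x - 535y^2 + 321y - 642xy - 280y^3 + 168y^2 - 336xy^2    [distributive law]
= -839xy + 21x - 462x^2 - 816xy^2 - 776x^2y - 240x^3 + 96y + 135 - 367y^2 - 280y^3    [combine like terms]

-839xy + 21x - 462x^2 - 816xy^2 - 776x^2y - 240x^3 + 96y + 135 - 367y^2 - 280y^3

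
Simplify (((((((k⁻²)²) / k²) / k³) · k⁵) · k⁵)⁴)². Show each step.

(((((((k⁻²)²) / k²) / k³) · k⁵) · k⁵)⁴)²
= ((((((k⁻²)²) / k²) / k³) · k⁵) · k⁵)⁸    [power of a power]
= ((((((k⁻²)²) / k²) / k³) · k⁵)⁸) · ((k⁵)⁸)    [power of a product]
= ((((((k⁻²)²) / k²) / k³)⁸) · ((k⁵)⁸)) · ((k⁵)⁸)    [power of a product]
= ((((((k⁻²)²) / k²)⁸) / ((k³)⁸)) · ((k⁵)⁸)) · ((k⁵)⁸)    [power of a quotient]
= ((((((k⁻²)²)⁸) / ((k²)⁸)) / ((k³)⁸)) · ((k⁵)⁸)) · ((k⁵)⁸)    [power of a quotient]
= (((((k⁻²)¹⁶) / ((k²)⁸)) / ((k³)⁸)) · ((k⁵)⁸)) · ((k⁵)⁸)    [power of a power]
= (((k⁻³² / ((k²)⁸)) / ((k³)⁸)) · ((k⁵)⁸)) · ((k⁵)⁸)    [power of a power]
= (((k⁻³² / k¹⁶) / ((k³)⁸)) · ((k⁵)⁸)) · ((k⁵)⁸)    [power of a power]
= ((k⁻⁴⁸ / ((k³)⁸)) · ((k⁵)⁸)) · ((k⁵)⁸)    [quotient of powers]
= ((k⁻⁴⁸ / k²⁴) · ((k⁵)⁸)) · ((k⁵)⁸)    [power of a power]
= (k⁻⁷² · ((k⁵)⁸)) · ((k⁵)⁸)    [quotient of powers]
= (k⁻⁷² · k⁴⁰) · ((k⁵)⁸)    [power of a power]
= k⁻³² · ((k⁵)⁸)    [product of powers]
= k⁻³² · k⁴⁰    [power of a power]
= k⁸    [product of powers]

k⁸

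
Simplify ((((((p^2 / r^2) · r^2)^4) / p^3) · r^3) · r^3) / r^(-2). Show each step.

p^5r^8

((((((p^2 / r^2) · r^2)^4) / p^3) · r^3) · r^3) / r^(-2)
= ((((((p^2 / r^2)^4) · ((r^2)^4)) / p^3) · r^3) · r^3) / r^(-2)    [power of a product]
= (((((((p^2)^4) / ((r^2)^4)) · ((r^2)^4)) / p^3) · r^3) · r^3) / r^(-2)    [power of a quotient]
= (((((p^8 / ((r^2)^4)) · ((r^2)^4)) / p^3) · r^3) · r^3) / r^(-2)    [power of a power]
= (((((p^8 / r^8) · ((r^2)^4)) / p^3) · r^3) · r^3) / r^(-2)    [power of a power]
= (((((p^8 / r^8) · r^8) / p^3) · r^3) · r^3) / r^(-2)    [power of a power]
= p^5r^8    [quotient of powers; product of powers]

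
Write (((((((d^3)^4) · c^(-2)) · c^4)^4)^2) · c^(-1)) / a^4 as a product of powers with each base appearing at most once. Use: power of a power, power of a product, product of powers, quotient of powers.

a^(-4)·c^15·d^96

(((((((d^3)^4) · c^(-2)) · c^4)^4)^2) · c^(-1)) / a^4
= ((((((d^3)^4) · c^(-2)) · c^4)^8) · c^(-1)) / a^4    [power of a power]
= ((((((d^3)^4) · c^(-2))^8) · ((c^4)^8)) · c^(-1)) / a^4    [power of a product]
= ((((((d^3)^4)^8) · ((c^(-2))^8)) · ((c^4)^8)) · c^(-1)) / a^4    [power of a product]
= (((((d^3)^32) · ((c^(-2))^8)) · ((c^4)^8)) · c^(-1)) / a^4    [power of a power]
= (((d^96 · ((c^(-2))^8)) · ((c^4)^8)) · c^(-1)) / a^4    [power of a power]
= (((d^96 · c^(-16)) · ((c^4)^8)) · c^(-1)) / a^4    [power of a power]
= (((d^96 · c^(-16)) · c^32) · c^(-1)) / a^4    [power of a power]
= a^(-4)·c^15·d^96    [quotient of powers; product of powers]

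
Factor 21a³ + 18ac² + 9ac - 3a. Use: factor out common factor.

21a³ + 18ac² + 9ac - 3a
= 3(7a³ + 6ac² + 3ac - a)    [factor out 3]
= 3a(7a² + 6c² + 3c - 1)    [factor out a]

3a(7a² + 6c² + 3c - 1)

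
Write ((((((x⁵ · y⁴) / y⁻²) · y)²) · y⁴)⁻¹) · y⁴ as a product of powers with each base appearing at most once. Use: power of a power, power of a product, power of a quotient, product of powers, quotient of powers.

((((((x⁵ · y⁴) / y⁻²) · y)²) · y⁴)⁻¹) · y⁴
= ((((((x⁵ · y⁴) / y⁻²) · y)²)⁻¹) · ((y⁴)⁻¹)) · y⁴    [power of a product]
= (((((x⁵ · y⁴) / y⁻²) · y)⁻²) · ((y⁴)⁻¹)) · y⁴    [power of a power]
= (((((x⁵ · y⁴) / y⁻²)⁻²) · (y⁻²)) · ((y⁴)⁻¹)) · y⁴    [power of a product]
= (((((x⁵ · y⁴)⁻²) / ((y⁻²)⁻²)) · (y⁻²)) · ((y⁴)⁻¹)) · y⁴    [power of a quotient]
= ((((((x⁵)⁻²) · ((y⁴)⁻²)) / ((y⁻²)⁻²)) · (y⁻²)) · ((y⁴)⁻¹)) · y⁴    [power of a product]
= ((((x⁻¹⁰ · ((y⁴)⁻²)) / ((y⁻²)⁻²)) · (y⁻²)) · ((y⁴)⁻¹)) · y⁴    [power of a power]
= ((((x⁻¹⁰ · y⁻⁸) / ((y⁻²)⁻²)) · (y⁻²)) · ((y⁴)⁻¹)) · y⁴    [power of a power]
= ((((x⁻¹⁰ · y⁻⁸) / y⁴) · (y⁻²)) · ((y⁴)⁻¹)) · y⁴    [power of a power]
= ((((x⁻¹⁰ · y⁻⁸) / y⁴) · y⁻²) · y⁻⁴) · y⁴    [power of a power]
= x⁻¹⁰y⁻¹⁴    [quotient of powers; product of powers]

x⁻¹⁰y⁻¹⁴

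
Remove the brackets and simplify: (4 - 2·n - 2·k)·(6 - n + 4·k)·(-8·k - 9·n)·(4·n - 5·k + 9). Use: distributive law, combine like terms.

1140·k·n + 672·k^2 - 1728·k + 432·n^2 - 1944·n - 10·k·n^2 + 492·k^2·n + 414·n^3 + 736·k^3 + 242·k·n^3 + 290·k^2·n^2 - 72·n^4 - 344·k^3·n - 320·k^4

(4 - 2·n - 2·k)·(6 - n + 4·k)·(-8·k - 9·n)·(4·n - 5·k + 9)
= (24 - 4·n + 16·k - 12·n + 2·n^2 - 8·k·n - 12·k + 2·k·n - 8·k^2)·(-8·k - 9·n)·(4·n - 5·k + 9)    [distributive law]
= (24 - 16·n + 4·k + 2·n^2 - 6·k·n - 8·k^2)·(-8·k - 9·n)·(4·n - 5·k + 9)    [combine like terms]
= (-192·k - 216·n + 128·k·n + 144·n^2 - 32·k^2 - 36·k·n - 16·k·n^2 - 18·n^3 + 48·k^2·n + 54·k·n^2 + 64·k^3 + 72·k^2·n)·(4·n - 5·k + 9)    [distributive law]
= (-192·k - 216·n + 92·k·n + 144·n^2 - 32·k^2 + 38·k·n^2 - 18·n^3 + 120·k^2·n + 64·k^3)·(4·n - 5·k + 9)    [combine like terms]
= -768·k·n + 960·k^2 - 1728·k - 864·n^2 + 1080·k·n - 1944·n + 368·k·n^2 - 460·k^2·n + 828·k·n + 576·n^3 - 720·k·n^2 + 1296·n^2 - 128·k^2·n + 160·k^3 - 288·k^2 + 152·k·n^3 - 190·k^2·n^2 + 342·k·n^2 - 72·n^4 + 90·k·n^3 - 162·n^3 + 480·k^2·n^2 - 600·k^3·n + 1080·k^2·n + 256·k^3·n - 320·k^4 + 576·k^3    [distributive law]
= 1140·k·n + 672·k^2 - 1728·k + 432·n^2 - 1944·n - 10·k·n^2 + 492·k^2·n + 414·n^3 + 736·k^3 + 242·k·n^3 + 290·k^2·n^2 - 72·n^4 - 344·k^3·n - 320·k^4    [combine like terms]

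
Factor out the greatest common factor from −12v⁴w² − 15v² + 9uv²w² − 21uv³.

−12v⁴w² − 15v² + 9uv²w² − 21uv³
= 3(−4v⁴w² − 5v² + 3uv²w² − 7uv³)    [factor out 3]
= 3v²(−4v²w² − 5 + 3uw² − 7uv)    [factor out v²]

3v²(−4v²w² − 5 + 3uw² − 7uv)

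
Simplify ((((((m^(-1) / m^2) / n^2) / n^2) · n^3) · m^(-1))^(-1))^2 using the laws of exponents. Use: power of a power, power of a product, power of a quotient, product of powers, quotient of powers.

m^8n^2

((((((m^(-1) / m^2) / n^2) / n^2) · n^3) · m^(-1))^(-1))^2
= (((((m^(-1) / m^2) / n^2) / n^2) · n^3) · m^(-1))^(-2)    [power of a power]
= (((((m^(-1) / m^2) / n^2) / n^2) · n^3)^(-2)) · ((m^(-1))^(-2))    [power of a product]
= (((((m^(-1) / m^2) / n^2) / n^2)^(-2)) · ((n^3)^(-2))) · ((m^(-1))^(-2))    [power of a product]
= (((((m^(-1) / m^2) / n^2)^(-2)) / ((n^2)^(-2))) · ((n^3)^(-2))) · ((m^(-1))^(-2))    [power of a quotient]
= (((((m^(-1) / m^2)^(-2)) / ((n^2)^(-2))) / ((n^2)^(-2))) · ((n^3)^(-2))) · ((m^(-1))^(-2))    [power of a quotient]
= ((((((m^(-1))^(-2)) / ((m^2)^(-2))) / ((n^2)^(-2))) / ((n^2)^(-2))) · ((n^3)^(-2))) · ((m^(-1))^(-2))    [power of a quotient]
= ((((m^2 / ((m^2)^(-2))) / ((n^2)^(-2))) / ((n^2)^(-2))) · ((n^3)^(-2))) · ((m^(-1))^(-2))    [power of a power]
= ((((m^2 / m^(-4)) / ((n^2)^(-2))) / ((n^2)^(-2))) · ((n^3)^(-2))) · ((m^(-1))^(-2))    [power of a power]
= (((m^6 / ((n^2)^(-2))) / ((n^2)^(-2))) · ((n^3)^(-2))) · ((m^(-1))^(-2))    [quotient of powers]
= (((m^6 / n^(-4)) / ((n^2)^(-2))) · ((n^3)^(-2))) · ((m^(-1))^(-2))    [power of a power]
= (((m^6 / n^(-4)) / n^(-4)) · ((n^3)^(-2))) · ((m^(-1))^(-2))    [power of a power]
= (((m^6 / n^(-4)) / n^(-4)) · n^(-6)) · ((m^(-1))^(-2))    [power of a power]
= (((m^6 / n^(-4)) / n^(-4)) · n^(-6)) · m^2    [power of a power]
= m^8n^2    [quotient of powers; product of powers]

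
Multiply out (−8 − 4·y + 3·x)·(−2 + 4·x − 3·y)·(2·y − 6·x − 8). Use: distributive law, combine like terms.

−224·y + 208·x − 128 − 68·x·y + 132·x^2 − 32·y^2 − 122·x·y^2 + 174·x^2·y + 24·y^3 − 72·x^3

(−8 − 4·y + 3·x)·(−2 + 4·x − 3·y)·(2·y − 6·x − 8)
= (16 − 32·x + 24·y + 8·y − 16·x·y + 12·y^2 − 6·x + 12·x^2 − 9·x·y)·(2·y − 6·x − 8)    [distributive law]
= (16 − 38·x + 32·y − 25·x·y + 12·y^2 + 12·x^2)·(2·y − 6·x − 8)    [combine like terms]
= 32·y − 96·x − 128 − 76·x·y + 228·x^2 + 304·x + 64·y^2 − 192·x·y − 256·y − 50·x·y^2 + 150·x^2·y + 200·x·y + 24·y^3 − 72·x·y^2 − 96·y^2 + 24·x^2·y − 72·x^3 − 96·x^2    [distributive law]
= −224·y + 208·x − 128 − 68·x·y + 132·x^2 − 32·y^2 − 122·x·y^2 + 174·x^2·y + 24·y^3 − 72·x^3    [combine like terms]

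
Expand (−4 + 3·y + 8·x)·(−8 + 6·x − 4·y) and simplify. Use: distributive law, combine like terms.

(−4 + 3·y + 8·x)·(−8 + 6·x − 4·y)
= 32 − 24·x + 16·y − 24·y + 18·x·y − 12·y^2 − 64·x + 48·x^2 − 32·x·y    [distributive law]
= 32 − 88·x − 8·y − 14·x·y − 12·y^2 + 48·x^2    [combine like terms]

32 − 88·x − 8·y − 14·x·y − 12·y^2 + 48·x^2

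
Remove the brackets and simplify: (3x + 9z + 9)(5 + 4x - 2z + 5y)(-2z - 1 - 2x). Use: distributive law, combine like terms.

-186xz - 141x - 114x^2 - 84x^2z - 24x^3 - 24xz^2 - 120xyz - 105xy - 30x^2y - 36z^2 - 117z + 36z^3 - 90yz^2 - 135yz - 45 - 45y

(3x + 9z + 9)(5 + 4x - 2z + 5y)(-2z - 1 - 2x)
= (15x + 12x^2 - 6xz + 15xy + 45z + 36xz - 18z^2 + 45yz + 45 + 36x - 18z + 45y)(-2z - 1 - 2x)    [distributive law]
= (51x + 12x^2 + 30xz + 15xy + 27z - 18z^2 + 45yz + 45 + 45y)(-2z - 1 - 2x)    [combine like terms]
= -102xz - 51x - 102x^2 - 24x^2z - 12x^2 - 24x^3 - 60xz^2 - 30xz - 60x^2z - 30xyz - 15xy - 30x^2y - 54z^2 - 27z - 54xz + 36z^3 + 18z^2 + 36xz^2 - 90yz^2 - 45yz - 90xyz - 90z - 45 - 90x - 90yz - 45y - 90xy    [distributive law]
= -186xz - 141x - 114x^2 - 84x^2z - 24x^3 - 24xz^2 - 120xyz - 105xy - 30x^2y - 36z^2 - 117z + 36z^3 - 90yz^2 - 135yz - 45 - 45y    [combine like terms]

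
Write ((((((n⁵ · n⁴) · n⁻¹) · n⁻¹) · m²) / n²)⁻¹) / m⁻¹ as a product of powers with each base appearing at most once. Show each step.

m⁻¹n⁻⁵

((((((n⁵ · n⁴) · n⁻¹) · n⁻¹) · m²) / n²)⁻¹) / m⁻¹
= ((((((n⁵ · n⁴) · n⁻¹) · n⁻¹) · m²)⁻¹) / ((n²)⁻¹)) / m⁻¹    [power of a quotient]
= ((((((n⁵ · n⁴) · n⁻¹) · n⁻¹)⁻¹) · ((m²)⁻¹)) / ((n²)⁻¹)) / m⁻¹    [power of a product]
= ((((((n⁵ · n⁴) · n⁻¹)⁻¹) · ((n⁻¹)⁻¹)) · ((m²)⁻¹)) / ((n²)⁻¹)) / m⁻¹    [power of a product]
= ((((((n⁵ · n⁴)⁻¹) · ((n⁻¹)⁻¹)) · ((n⁻¹)⁻¹)) · ((m²)⁻¹)) / ((n²)⁻¹)) / m⁻¹    [power of a product]
= (((((((n⁵)⁻¹) · ((n⁴)⁻¹)) · ((n⁻¹)⁻¹)) · ((n⁻¹)⁻¹)) · ((m²)⁻¹)) / ((n²)⁻¹)) / m⁻¹    [power of a product]
= (((((n⁻⁵ · ((n⁴)⁻¹)) · ((n⁻¹)⁻¹)) · ((n⁻¹)⁻¹)) · ((m²)⁻¹)) / ((n²)⁻¹)) / m⁻¹    [power of a power]
= (((((n⁻⁵ · n⁻⁴) · ((n⁻¹)⁻¹)) · ((n⁻¹)⁻¹)) · ((m²)⁻¹)) / ((n²)⁻¹)) / m⁻¹    [power of a power]
= ((((n⁻⁹ · ((n⁻¹)⁻¹)) · ((n⁻¹)⁻¹)) · ((m²)⁻¹)) / ((n²)⁻¹)) / m⁻¹    [product of powers]
= ((((n⁻⁹ · n) · ((n⁻¹)⁻¹)) · ((m²)⁻¹)) / ((n²)⁻¹)) / m⁻¹    [power of a power]
= (((n⁻⁸ · ((n⁻¹)⁻¹)) · ((m²)⁻¹)) / ((n²)⁻¹)) / m⁻¹    [product of powers]
= (((n⁻⁸ · n) · ((m²)⁻¹)) / ((n²)⁻¹)) / m⁻¹    [power of a power]
= ((n⁻⁷ · ((m²)⁻¹)) / ((n²)⁻¹)) / m⁻¹    [product of powers]
= ((n⁻⁷ · m⁻²) / ((n²)⁻¹)) / m⁻¹    [power of a power]
= ((n⁻⁷ · m⁻²) / n⁻²) / m⁻¹    [power of a power]
= m⁻¹n⁻⁵    [quotient of powers]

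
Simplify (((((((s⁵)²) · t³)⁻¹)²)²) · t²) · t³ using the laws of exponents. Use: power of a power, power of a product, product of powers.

s⁻⁴⁰t⁻⁷

(((((((s⁵)²) · t³)⁻¹)²)²) · t²) · t³
= ((((((s⁵)²) · t³)⁻¹)⁴) · t²) · t³    [power of a power]
= (((((s⁵)²) · t³)⁻⁴) · t²) · t³    [power of a power]
= (((((s⁵)²)⁻⁴) · ((t³)⁻⁴)) · t²) · t³    [power of a product]
= ((((s⁵)⁻⁸) · ((t³)⁻⁴)) · t²) · t³    [power of a power]
= ((s⁻⁴⁰ · ((t³)⁻⁴)) · t²) · t³    [power of a power]
= ((s⁻⁴⁰ · t⁻¹²) · t²) · t³    [power of a power]
= s⁻⁴⁰t⁻⁷    [product of powers]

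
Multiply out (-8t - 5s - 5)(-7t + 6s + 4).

(-8t - 5s - 5)(-7t + 6s + 4)
= 56t^2 - 48st - 32t + 35st - 30s^2 - 20s + 35t - 30s - 20    [distributive law]
= 56t^2 - 13st + 3t - 30s^2 - 50s - 20    [combine like terms]

56t^2 - 13st + 3t - 30s^2 - 50s - 20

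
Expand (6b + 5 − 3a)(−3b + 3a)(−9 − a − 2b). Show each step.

192b^2 − 36ab^2 + 36b^3 − 258ab − 9a^2b + 135b − 135a + 66a^2 + 9a^3

(6b + 5 − 3a)(−3b + 3a)(−9 − a − 2b)
= (−18b^2 + 18ab − 15b + 15a + 9ab − 9a^2)(−9 − a − 2b)    [distributive law]
= (−18b^2 + 27ab − 15b + 15a − 9a^2)(−9 − a − 2b)    [combine like terms]
= 162b^2 + 18ab^2 + 36b^3 − 243ab − 27a^2b − 54ab^2 + 135b + 15ab + 30b^2 − 135a − 15a^2 − 30ab + 81a^2 + 9a^3 + 18a^2b    [distributive law]
= 192b^2 − 36ab^2 + 36b^3 − 258ab − 9a^2b + 135b − 135a + 66a^2 + 9a^3    [combine like terms]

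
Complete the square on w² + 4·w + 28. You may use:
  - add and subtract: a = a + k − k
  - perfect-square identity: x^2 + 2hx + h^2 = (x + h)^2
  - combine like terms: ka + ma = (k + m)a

(w + 2)² + 24

w² + 4·w + 28
= w² + 4·w + 4 - 4 + 28    [add and subtract 4]
= (w + 2)² - 4 + 28    [perfect-square identity]
= (w + 2)² + 24    [combine constants]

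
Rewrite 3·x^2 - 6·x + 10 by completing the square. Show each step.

3·x^2 - 6·x + 10
= 3(x^2 - 2·x) + 10    [factor out 3 from the x-terms]
= 3(x^2 - 2·x + 1 - 1) + 10    [add and subtract 1 inside the bracket]
= 3(x - 1)^2 - 3 + 10    [perfect-square identity]
= 3(x - 1)^2 + 7    [combine constants]

3(x - 1)^2 + 7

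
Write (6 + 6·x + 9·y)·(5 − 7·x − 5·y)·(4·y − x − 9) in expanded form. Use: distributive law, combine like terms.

(6 + 6·x + 9·y)·(5 − 7·x − 5·y)·(4·y − x − 9)
= (30 − 42·x − 30·y + 30·x − 42·x^2 − 30·x·y + 45·y − 63·x·y − 45·y^2)·(4·y − x − 9)    [distributive law]
= (30 − 12·x + 15·y − 42·x^2 − 93·x·y − 45·y^2)·(4·y − x − 9)    [combine like terms]
= 120·y − 30·x − 270 − 48·x·y + 12·x^2 + 108·x + 60·y^2 − 15·x·y − 135·y − 168·x^2·y + 42·x^3 + 378·x^2 − 372·x·y^2 + 93·x^2·y + 837·x·y − 180·y^3 + 45·x·y^2 + 405·y^2    [distributive law]
= −15·y + 78·x − 270 + 774·x·y + 390·x^2 + 465·y^2 − 75·x^2·y + 42·x^3 − 327·x·y^2 − 180·y^3    [combine like terms]

−15·y + 78·x − 270 + 774·x·y + 390·x^2 + 465·y^2 − 75·x^2·y + 42·x^3 − 327·x·y^2 − 180·y^3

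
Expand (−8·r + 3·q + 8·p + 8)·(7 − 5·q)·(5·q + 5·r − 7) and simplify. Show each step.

−655·q·r − 280·r^2 + 672·r + 125·q^2·r + 200·q·r^2 + 10·q^2 + 413·q − 75·q^3 + 560·p·q + 280·p·r − 392·p − 200·p·q^2 − 200·p·q·r − 392

(−8·r + 3·q + 8·p + 8)·(7 − 5·q)·(5·q + 5·r − 7)
= (−56·r + 40·q·r + 21·q − 15·q^2 + 56·p − 40·p·q + 56 − 40·q)·(5·q + 5·r − 7)    [distributive law]
= (−56·r + 40·q·r − 19·q − 15·q^2 + 56·p − 40·p·q + 56)·(5·q + 5·r − 7)    [combine like terms]
= −280·q·r − 280·r^2 + 392·r + 200·q^2·r + 200·q·r^2 − 280·q·r − 95·q^2 − 95·q·r + 133·q − 75·q^3 − 75·q^2·r + 105·q^2 + 280·p·q + 280·p·r − 392·p − 200·p·q^2 − 200·p·q·r + 280·p·q + 280·q + 280·r − 392    [distributive law]
= −655·q·r − 280·r^2 + 672·r + 125·q^2·r + 200·q·r^2 + 10·q^2 + 413·q − 75·q^3 + 560·p·q + 280·p·r − 392·p − 200·p·q^2 − 200·p·q·r − 392    [combine like terms]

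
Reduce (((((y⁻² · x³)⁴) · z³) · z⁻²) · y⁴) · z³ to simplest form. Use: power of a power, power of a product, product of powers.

x¹²y⁻⁴z⁴

(((((y⁻² · x³)⁴) · z³) · z⁻²) · y⁴) · z³
= ((((((y⁻²)⁴) · ((x³)⁴)) · z³) · z⁻²) · y⁴) · z³    [power of a product]
= ((((y⁻⁸ · ((x³)⁴)) · z³) · z⁻²) · y⁴) · z³    [power of a power]
= ((((y⁻⁸ · x¹²) · z³) · z⁻²) · y⁴) · z³    [power of a power]
= x¹²y⁻⁴z⁴    [product of powers]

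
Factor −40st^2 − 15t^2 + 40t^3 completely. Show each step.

5t^2(−8s − 3 + 8t)

−40st^2 − 15t^2 + 40t^3
= 5(−8st^2 − 3t^2 + 8t^3)    [factor out 5]
= 5t^2(−8s − 3 + 8t)    [factor out t^2]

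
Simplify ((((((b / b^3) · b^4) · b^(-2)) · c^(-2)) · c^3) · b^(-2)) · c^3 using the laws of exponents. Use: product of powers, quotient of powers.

b^(-2)c^4

((((((b / b^3) · b^4) · b^(-2)) · c^(-2)) · c^3) · b^(-2)) · c^3
= (((((b^(-2) · b^4) · b^(-2)) · c^(-2)) · c^3) · b^(-2)) · c^3    [quotient of powers]
= ((((b^2 · b^(-2)) · c^(-2)) · c^3) · b^(-2)) · c^3    [product of powers]
= (((b^0 · c^(-2)) · c^3) · b^(-2)) · c^3    [product of powers]
= b^(-2)c^4    [product of powers]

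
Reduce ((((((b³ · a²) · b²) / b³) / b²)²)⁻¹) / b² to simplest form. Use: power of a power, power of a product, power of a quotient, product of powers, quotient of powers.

((((((b³ · a²) · b²) / b³) / b²)²)⁻¹) / b²
= (((((b³ · a²) · b²) / b³) / b²)⁻²) / b²    [power of a power]
= (((((b³ · a²) · b²) / b³)⁻²) / ((b²)⁻²)) / b²    [power of a quotient]
= (((((b³ · a²) · b²)⁻²) / ((b³)⁻²)) / ((b²)⁻²)) / b²    [power of a quotient]
= (((((b³ · a²)⁻²) · ((b²)⁻²)) / ((b³)⁻²)) / ((b²)⁻²)) / b²    [power of a product]
= ((((((b³)⁻²) · ((a²)⁻²)) · ((b²)⁻²)) / ((b³)⁻²)) / ((b²)⁻²)) / b²    [power of a product]
= ((((b⁻⁶ · ((a²)⁻²)) · ((b²)⁻²)) / ((b³)⁻²)) / ((b²)⁻²)) / b²    [power of a power]
= ((((b⁻⁶ · a⁻⁴) · ((b²)⁻²)) / ((b³)⁻²)) / ((b²)⁻²)) / b²    [power of a power]
= ((((b⁻⁶ · a⁻⁴) · b⁻⁴) / ((b³)⁻²)) / ((b²)⁻²)) / b²    [power of a power]
= ((((b⁻⁶ · a⁻⁴) · b⁻⁴) / b⁻⁶) / ((b²)⁻²)) / b²    [power of a power]
= ((((b⁻⁶ · a⁻⁴) · b⁻⁴) / b⁻⁶) / b⁻⁴) / b²    [power of a power]
= a⁻⁴·b⁻²    [quotient of powers; product of powers]

a⁻⁴·b⁻²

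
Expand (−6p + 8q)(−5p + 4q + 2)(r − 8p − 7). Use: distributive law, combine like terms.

(−6p + 8q)(−5p + 4q + 2)(r − 8p − 7)
= (30p² − 24pq − 12p − 40pq + 32q² + 16q)(r − 8p − 7)    [distributive law]
= (30p² − 64pq − 12p + 32q² + 16q)(r − 8p − 7)    [combine like terms]
= 30p²r − 240p³ − 210p² − 64pqr + 512p²q + 448pq − 12pr + 96p² + 84p + 32q²r − 256pq² − 224q² + 16qr − 128pq − 112q    [distributive law]
= 30p²r − 240p³ − 114p² − 64pqr + 512p²q + 320pq − 12pr + 84p + 32q²r − 256pq² − 224q² + 16qr − 112q    [combine like terms]

30p²r − 240p³ − 114p² − 64pqr + 512p²q + 320pq − 12pr + 84p + 32q²r − 256pq² − 224q² + 16qr − 112q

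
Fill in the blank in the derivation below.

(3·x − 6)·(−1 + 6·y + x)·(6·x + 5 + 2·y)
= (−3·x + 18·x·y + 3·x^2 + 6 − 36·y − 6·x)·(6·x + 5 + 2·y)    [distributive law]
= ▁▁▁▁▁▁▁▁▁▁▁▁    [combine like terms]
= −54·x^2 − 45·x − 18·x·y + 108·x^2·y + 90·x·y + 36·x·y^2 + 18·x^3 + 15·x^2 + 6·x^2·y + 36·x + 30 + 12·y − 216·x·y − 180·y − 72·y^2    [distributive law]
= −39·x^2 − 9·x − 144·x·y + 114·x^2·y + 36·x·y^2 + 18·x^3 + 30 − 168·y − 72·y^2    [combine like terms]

After combine like terms, the bracketed line is:

(−9·x + 18·x·y + 3·x^2 + 6 − 36·y)·(6·x + 5 + 2·y)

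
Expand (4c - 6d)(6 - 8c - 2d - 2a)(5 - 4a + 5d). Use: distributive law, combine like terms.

(4c - 6d)(6 - 8c - 2d - 2a)(5 - 4a + 5d)
= (24c - 32c^2 - 8cd - 8ac - 36d + 48cd + 12d^2 + 12ad)(5 - 4a + 5d)    [distributive law]
= (24c - 32c^2 + 40cd - 8ac - 36d + 12d^2 + 12ad)(5 - 4a + 5d)    [combine like terms]
= 120c - 96ac + 120cd - 160c^2 + 128ac^2 - 160c^2d + 200cd - 160acd + 200cd^2 - 40ac + 32a^2c - 40acd - 180d + 144ad - 180d^2 + 60d^2 - 48ad^2 + 60d^3 + 60ad - 48a^2d + 60ad^2    [distributive law]
= 120c - 136ac + 320cd - 160c^2 + 128ac^2 - 160c^2d - 200acd + 200cd^2 + 32a^2c - 180d + 204ad - 120d^2 + 12ad^2 + 60d^3 - 48a^2d    [combine like terms]

120c - 136ac + 320cd - 160c^2 + 128ac^2 - 160c^2d - 200acd + 200cd^2 + 32a^2c - 180d + 204ad - 120d^2 + 12ad^2 + 60d^3 - 48a^2d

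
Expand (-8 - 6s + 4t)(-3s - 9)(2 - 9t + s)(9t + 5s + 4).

(-8 - 6s + 4t)(-3s - 9)(2 - 9t + s)(9t + 5s + 4)
= (24s + 72 + 18s^2 + 54s - 12st - 36t)(2 - 9t + s)(9t + 5s + 4)    [distributive law]
= (78s + 72 + 18s^2 - 12st - 36t)(2 - 9t + s)(9t + 5s + 4)    [combine like terms]
= (156s - 702st + 78s^2 + 144 - 648t + 72s + 36s^2 - 162s^2t + 18s^3 - 24st + 108st^2 - 12s^2t - 72t + 324t^2 - 36st)(9t + 5s + 4)    [distributive law]
= (228s - 762st + 114s^2 + 144 - 720t - 174s^2t + 18s^3 + 108st^2 + 324t^2)(9t + 5s + 4)    [combine like terms]
= 2052st + 1140s^2 + 912s - 6858st^2 - 3810s^2t - 3048st + 1026s^2t + 570s^3 + 456s^2 + 1296t + 720s + 576 - 6480t^2 - 3600st - 2880t - 1566s^2t^2 - 870s^3t - 696s^2t + 162s^3t + 90s^4 + 72s^3 + 972st^3 + 540s^2t^2 + 432st^2 + 2916t^3 + 1620st^2 + 1296t^2    [distributive law]
= -4596st + 1596s^2 + 1632s - 4806st^2 - 3480s^2t + 642s^3 - 1584t + 576 - 5184t^2 - 1026s^2t^2 - 708s^3t + 90s^4 + 972st^3 + 2916t^3    [combine like terms]

-4596st + 1596s^2 + 1632s - 4806st^2 - 3480s^2t + 642s^3 - 1584t + 576 - 5184t^2 - 1026s^2t^2 - 708s^3t + 90s^4 + 972st^3 + 2916t^3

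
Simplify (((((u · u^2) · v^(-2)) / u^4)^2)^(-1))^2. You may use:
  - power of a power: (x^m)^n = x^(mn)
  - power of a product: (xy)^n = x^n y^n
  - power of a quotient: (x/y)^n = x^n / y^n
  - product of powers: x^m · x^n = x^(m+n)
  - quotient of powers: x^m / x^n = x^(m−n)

u^4v^8

(((((u · u^2) · v^(-2)) / u^4)^2)^(-1))^2
= ((((u · u^2) · v^(-2)) / u^4)^2)^(-2)    [power of a power]
= (((u · u^2) · v^(-2)) / u^4)^(-4)    [power of a power]
= (((u · u^2) · v^(-2))^(-4)) / ((u^4)^(-4))    [power of a quotient]
= (((u · u^2)^(-4)) · ((v^(-2))^(-4))) / ((u^4)^(-4))    [power of a product]
= (((u^(-4)) · ((u^2)^(-4))) · ((v^(-2))^(-4))) / ((u^4)^(-4))    [power of a product]
= ((u^(-4) · u^(-8)) · ((v^(-2))^(-4))) / ((u^4)^(-4))    [power of a power]
= (u^(-12) · ((v^(-2))^(-4))) / ((u^4)^(-4))    [product of powers]
= (u^(-12) · v^8) / ((u^4)^(-4))    [power of a power]
= (u^(-12) · v^8) / u^(-16)    [power of a power]
= u^4v^8    [quotient of powers]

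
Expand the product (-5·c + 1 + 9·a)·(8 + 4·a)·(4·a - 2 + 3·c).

108·a·c + 104·c - 120·c^2 + 28·a^2·c - 60·a·c^2 - 120·a - 16 + 232·a^2 + 144·a^3

(-5·c + 1 + 9·a)·(8 + 4·a)·(4·a - 2 + 3·c)
= (-40·c - 20·a·c + 8 + 4·a + 72·a + 36·a^2)·(4·a - 2 + 3·c)    [distributive law]
= (-40·c - 20·a·c + 8 + 76·a + 36·a^2)·(4·a - 2 + 3·c)    [combine like terms]
= -160·a·c + 80·c - 120·c^2 - 80·a^2·c + 40·a·c - 60·a·c^2 + 32·a - 16 + 24·c + 304·a^2 - 152·a + 228·a·c + 144·a^3 - 72·a^2 + 108·a^2·c    [distributive law]
= 108·a·c + 104·c - 120·c^2 + 28·a^2·c - 60·a·c^2 - 120·a - 16 + 232·a^2 + 144·a^3    [combine like terms]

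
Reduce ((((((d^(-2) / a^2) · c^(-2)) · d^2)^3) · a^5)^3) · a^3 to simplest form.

((((((d^(-2) / a^2) · c^(-2)) · d^2)^3) · a^5)^3) · a^3
= ((((((d^(-2) / a^2) · c^(-2)) · d^2)^3)^3) · ((a^5)^3)) · a^3    [power of a product]
= (((((d^(-2) / a^2) · c^(-2)) · d^2)^9) · ((a^5)^3)) · a^3    [power of a power]
= (((((d^(-2) / a^2) · c^(-2))^9) · ((d^2)^9)) · ((a^5)^3)) · a^3    [power of a product]
= (((((d^(-2) / a^2)^9) · ((c^(-2))^9)) · ((d^2)^9)) · ((a^5)^3)) · a^3    [power of a product]
= ((((((d^(-2))^9) / ((a^2)^9)) · ((c^(-2))^9)) · ((d^2)^9)) · ((a^5)^3)) · a^3    [power of a quotient]
= ((((d^(-18) / ((a^2)^9)) · ((c^(-2))^9)) · ((d^2)^9)) · ((a^5)^3)) · a^3    [power of a power]
= ((((d^(-18) / a^18) · ((c^(-2))^9)) · ((d^2)^9)) · ((a^5)^3)) · a^3    [power of a power]
= ((((d^(-18) / a^18) · c^(-18)) · ((d^2)^9)) · ((a^5)^3)) · a^3    [power of a power]
= ((((d^(-18) / a^18) · c^(-18)) · d^18) · ((a^5)^3)) · a^3    [power of a power]
= ((((d^(-18) / a^18) · c^(-18)) · d^18) · a^15) · a^3    [power of a power]
= c^(-18)    [quotient of powers; product of powers]

c^(-18)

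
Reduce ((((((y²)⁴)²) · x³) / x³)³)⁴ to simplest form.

y¹⁹²

((((((y²)⁴)²) · x³) / x³)³)⁴
= (((((y²)⁴)²) · x³) / x³)¹²    [power of a power]
= (((((y²)⁴)²) · x³)¹²) / ((x³)¹²)    [power of a quotient]
= (((((y²)⁴)²)¹²) · ((x³)¹²)) / ((x³)¹²)    [power of a product]
= ((((y²)⁴)²⁴) · ((x³)¹²)) / ((x³)¹²)    [power of a power]
= (((y²)⁹⁶) · ((x³)¹²)) / ((x³)¹²)    [power of a power]
= (y¹⁹² · ((x³)¹²)) / ((x³)¹²)    [power of a power]
= (y¹⁹² · x³⁶) / ((x³)¹²)    [power of a power]
= (y¹⁹² · x³⁶) / x³⁶    [power of a power]
= y¹⁹²    [quotient of powers]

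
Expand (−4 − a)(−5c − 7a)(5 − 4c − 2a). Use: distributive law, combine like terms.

100c − 80c^2 − 127ac + 140a − 21a^2 − 20ac^2 − 38a^2c − 14a^3

(−4 − a)(−5c − 7a)(5 − 4c − 2a)
= (20c + 28a + 5ac + 7a^2)(5 − 4c − 2a)    [distributive law]
= 100c − 80c^2 − 40ac + 140a − 112ac − 56a^2 + 25ac − 20ac^2 − 10a^2c + 35a^2 − 28a^2c − 14a^3    [distributive law]
= 100c − 80c^2 − 127ac + 140a − 21a^2 − 20ac^2 − 38a^2c − 14a^3    [combine like terms]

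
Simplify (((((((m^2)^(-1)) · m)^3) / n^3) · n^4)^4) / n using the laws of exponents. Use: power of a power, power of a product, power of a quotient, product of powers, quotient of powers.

(((((((m^2)^(-1)) · m)^3) / n^3) · n^4)^4) / n
= (((((((m^2)^(-1)) · m)^3) / n^3)^4) · ((n^4)^4)) / n    [power of a product]
= (((((((m^2)^(-1)) · m)^3)^4) / ((n^3)^4)) · ((n^4)^4)) / n    [power of a quotient]
= ((((((m^2)^(-1)) · m)^12) / ((n^3)^4)) · ((n^4)^4)) / n    [power of a power]
= ((((((m^2)^(-1))^12) · (m^12)) / ((n^3)^4)) · ((n^4)^4)) / n    [power of a product]
= (((((m^2)^(-12)) · (m^12)) / ((n^3)^4)) · ((n^4)^4)) / n    [power of a power]
= (((m^(-24) · (m^12)) / ((n^3)^4)) · ((n^4)^4)) / n    [power of a power]
= ((m^(-12) / ((n^3)^4)) · ((n^4)^4)) / n    [product of powers]
= ((m^(-12) / n^12) · ((n^4)^4)) / n    [power of a power]
= ((m^(-12) / n^12) · n^16) / n    [power of a power]
= m^(-12)·n^3    [quotient of powers; product of powers]

m^(-12)·n^3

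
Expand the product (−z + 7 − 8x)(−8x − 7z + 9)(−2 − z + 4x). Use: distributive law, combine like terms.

(−z + 7 − 8x)(−8x − 7z + 9)(−2 − z + 4x)
= (8xz + 7z² − 9z − 56x − 49z + 63 + 64x² + 56xz − 72x)(−2 − z + 4x)    [distributive law]
= (64xz + 7z² − 58z − 128x + 63 + 64x²)(−2 − z + 4x)    [combine like terms]
= −128xz − 64xz² + 256x²z − 14z² − 7z³ + 28xz² + 116z + 58z² − 232xz + 256x + 128xz − 512x² − 126 − 63z + 252x − 128x² − 64x²z + 256x³    [distributive law]
= −232xz − 36xz² + 192x²z + 44z² − 7z³ + 53z + 508x − 640x² − 126 + 256x³    [combine like terms]

−232xz − 36xz² + 192x²z + 44z² − 7z³ + 53z + 508x − 640x² − 126 + 256x³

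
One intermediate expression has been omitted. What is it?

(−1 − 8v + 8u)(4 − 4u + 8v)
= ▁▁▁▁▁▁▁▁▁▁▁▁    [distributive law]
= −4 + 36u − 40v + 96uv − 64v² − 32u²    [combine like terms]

Applying distributive law to the line above:

−4 + 4u − 8v − 32v + 32uv − 64v² + 32u − 32u² + 64uv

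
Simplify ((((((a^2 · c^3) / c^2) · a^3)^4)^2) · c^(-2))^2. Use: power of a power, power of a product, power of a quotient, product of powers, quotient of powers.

a^80·c^12

((((((a^2 · c^3) / c^2) · a^3)^4)^2) · c^(-2))^2
= ((((((a^2 · c^3) / c^2) · a^3)^4)^2)^2) · ((c^(-2))^2)    [power of a product]
= (((((a^2 · c^3) / c^2) · a^3)^4)^4) · ((c^(-2))^2)    [power of a power]
= ((((a^2 · c^3) / c^2) · a^3)^16) · ((c^(-2))^2)    [power of a power]
= ((((a^2 · c^3) / c^2)^16) · ((a^3)^16)) · ((c^(-2))^2)    [power of a product]
= ((((a^2 · c^3)^16) / ((c^2)^16)) · ((a^3)^16)) · ((c^(-2))^2)    [power of a quotient]
= (((((a^2)^16) · ((c^3)^16)) / ((c^2)^16)) · ((a^3)^16)) · ((c^(-2))^2)    [power of a product]
= (((a^32 · ((c^3)^16)) / ((c^2)^16)) · ((a^3)^16)) · ((c^(-2))^2)    [power of a power]
= (((a^32 · c^48) / ((c^2)^16)) · ((a^3)^16)) · ((c^(-2))^2)    [power of a power]
= (((a^32 · c^48) / c^32) · ((a^3)^16)) · ((c^(-2))^2)    [power of a power]
= (((a^32 · c^48) / c^32) · a^48) · ((c^(-2))^2)    [power of a power]
= (((a^32 · c^48) / c^32) · a^48) · c^(-4)    [power of a power]
= a^80·c^12    [quotient of powers; product of powers]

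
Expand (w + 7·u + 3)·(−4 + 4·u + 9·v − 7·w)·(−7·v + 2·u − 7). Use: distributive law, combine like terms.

112·v·w + 265·u·w + 175·w + 333·u·v·w − 90·u²·w − 63·v²·w + 49·v·w² − 14·u·w² + 49·w² − 275·u·v − 228·u² + 88·u − 70·u²·v + 56·u³ − 441·u·v² − 105·v + 84 − 189·v²

(w + 7·u + 3)·(−4 + 4·u + 9·v − 7·w)·(−7·v + 2·u − 7)
= (−4·w + 4·u·w + 9·v·w − 7·w² − 28·u + 28·u² + 63·u·v − 49·u·w − 12 + 12·u + 27·v − 21·w)·(−7·v + 2·u − 7)    [distributive law]
= (−25·w − 45·u·w + 9·v·w − 7·w² − 16·u + 28·u² + 63·u·v − 12 + 27·v)·(−7·v + 2·u − 7)    [combine like terms]
= 175·v·w − 50·u·w + 175·w + 315·u·v·w − 90·u²·w + 315·u·w − 63·v²·w + 18·u·v·w − 63·v·w + 49·v·w² − 14·u·w² + 49·w² + 112·u·v − 32·u² + 112·u − 196·u²·v + 56·u³ − 196·u² − 441·u·v² + 126·u²·v − 441·u·v + 84·v − 24·u + 84 − 189·v² + 54·u·v − 189·v    [distributive law]
= 112·v·w + 265·u·w + 175·w + 333·u·v·w − 90·u²·w − 63·v²·w + 49·v·w² − 14·u·w² + 49·w² − 275·u·v − 228·u² + 88·u − 70·u²·v + 56·u³ − 441·u·v² − 105·v + 84 − 189·v²    [combine like terms]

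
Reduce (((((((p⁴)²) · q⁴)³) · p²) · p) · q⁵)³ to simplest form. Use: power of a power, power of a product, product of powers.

(((((((p⁴)²) · q⁴)³) · p²) · p) · q⁵)³
= (((((((p⁴)²) · q⁴)³) · p²) · p)³) · ((q⁵)³)    [power of a product]
= (((((((p⁴)²) · q⁴)³) · p²)³) · (p³)) · ((q⁵)³)    [power of a product]
= (((((((p⁴)²) · q⁴)³)³) · ((p²)³)) · (p³)) · ((q⁵)³)    [power of a product]
= ((((((p⁴)²) · q⁴)⁹) · ((p²)³)) · (p³)) · ((q⁵)³)    [power of a power]
= ((((((p⁴)²)⁹) · ((q⁴)⁹)) · ((p²)³)) · (p³)) · ((q⁵)³)    [power of a product]
= (((((p⁴)¹⁸) · ((q⁴)⁹)) · ((p²)³)) · (p³)) · ((q⁵)³)    [power of a power]
= (((p⁷² · ((q⁴)⁹)) · ((p²)³)) · (p³)) · ((q⁵)³)    [power of a power]
= (((p⁷² · q³⁶) · ((p²)³)) · (p³)) · ((q⁵)³)    [power of a power]
= (((p⁷² · q³⁶) · p⁶) · (p³)) · ((q⁵)³)    [power of a power]
= (((p⁷² · q³⁶) · p⁶) · p³) · q¹⁵    [power of a power]
= p⁸¹·q⁵¹    [product of powers]

p⁸¹·q⁵¹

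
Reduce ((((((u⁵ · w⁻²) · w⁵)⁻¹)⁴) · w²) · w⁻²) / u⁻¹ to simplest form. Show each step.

u⁻¹⁹w⁻¹²

((((((u⁵ · w⁻²) · w⁵)⁻¹)⁴) · w²) · w⁻²) / u⁻¹
= (((((u⁵ · w⁻²) · w⁵)⁻⁴) · w²) · w⁻²) / u⁻¹    [power of a power]
= (((((u⁵ · w⁻²)⁻⁴) · ((w⁵)⁻⁴)) · w²) · w⁻²) / u⁻¹    [power of a product]
= ((((((u⁵)⁻⁴) · ((w⁻²)⁻⁴)) · ((w⁵)⁻⁴)) · w²) · w⁻²) / u⁻¹    [power of a product]
= ((((u⁻²⁰ · ((w⁻²)⁻⁴)) · ((w⁵)⁻⁴)) · w²) · w⁻²) / u⁻¹    [power of a power]
= ((((u⁻²⁰ · w⁸) · ((w⁵)⁻⁴)) · w²) · w⁻²) / u⁻¹    [power of a power]
= ((((u⁻²⁰ · w⁸) · w⁻²⁰) · w²) · w⁻²) / u⁻¹    [power of a power]
= u⁻¹⁹w⁻¹²    [quotient of powers; product of powers]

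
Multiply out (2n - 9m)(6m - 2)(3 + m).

32mn + 12m²n - 12n - 144m² - 54m³ + 54m

(2n - 9m)(6m - 2)(3 + m)
= (12mn - 4n - 54m² + 18m)(3 + m)    [distributive law]
= 36mn + 12m²n - 12n - 4mn - 162m² - 54m³ + 54m + 18m²    [distributive law]
= 32mn + 12m²n - 12n - 144m² - 54m³ + 54m    [combine like terms]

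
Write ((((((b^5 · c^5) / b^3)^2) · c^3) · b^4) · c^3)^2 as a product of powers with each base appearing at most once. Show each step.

((((((b^5 · c^5) / b^3)^2) · c^3) · b^4) · c^3)^2
= ((((((b^5 · c^5) / b^3)^2) · c^3) · b^4)^2) · ((c^3)^2)    [power of a product]
= ((((((b^5 · c^5) / b^3)^2) · c^3)^2) · ((b^4)^2)) · ((c^3)^2)    [power of a product]
= ((((((b^5 · c^5) / b^3)^2)^2) · ((c^3)^2)) · ((b^4)^2)) · ((c^3)^2)    [power of a product]
= (((((b^5 · c^5) / b^3)^4) · ((c^3)^2)) · ((b^4)^2)) · ((c^3)^2)    [power of a power]
= (((((b^5 · c^5)^4) / ((b^3)^4)) · ((c^3)^2)) · ((b^4)^2)) · ((c^3)^2)    [power of a quotient]
= ((((((b^5)^4) · ((c^5)^4)) / ((b^3)^4)) · ((c^3)^2)) · ((b^4)^2)) · ((c^3)^2)    [power of a product]
= ((((b^20 · ((c^5)^4)) / ((b^3)^4)) · ((c^3)^2)) · ((b^4)^2)) · ((c^3)^2)    [power of a power]
= ((((b^20 · c^20) / ((b^3)^4)) · ((c^3)^2)) · ((b^4)^2)) · ((c^3)^2)    [power of a power]
= ((((b^20 · c^20) / b^12) · ((c^3)^2)) · ((b^4)^2)) · ((c^3)^2)    [power of a power]
= ((((b^20 · c^20) / b^12) · c^6) · ((b^4)^2)) · ((c^3)^2)    [power of a power]
= ((((b^20 · c^20) / b^12) · c^6) · b^8) · ((c^3)^2)    [power of a power]
= ((((b^20 · c^20) / b^12) · c^6) · b^8) · c^6    [power of a power]
= b^16c^32    [quotient of powers; product of powers]

b^16c^32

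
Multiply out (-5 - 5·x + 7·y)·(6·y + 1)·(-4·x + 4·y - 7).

282·x·y - 386·y^2 + 141·y + 55·x + 35 + 120·x^2·y - 288·x·y^2 + 20·x^2 + 168·y^3

(-5 - 5·x + 7·y)·(6·y + 1)·(-4·x + 4·y - 7)
= (-30·y - 5 - 30·x·y - 5·x + 42·y^2 + 7·y)·(-4·x + 4·y - 7)    [distributive law]
= (-23·y - 5 - 30·x·y - 5·x + 42·y^2)·(-4·x + 4·y - 7)    [combine like terms]
= 92·x·y - 92·y^2 + 161·y + 20·x - 20·y + 35 + 120·x^2·y - 120·x·y^2 + 210·x·y + 20·x^2 - 20·x·y + 35·x - 168·x·y^2 + 168·y^3 - 294·y^2    [distributive law]
= 282·x·y - 386·y^2 + 141·y + 55·x + 35 + 120·x^2·y - 288·x·y^2 + 20·x^2 + 168·y^3    [combine like terms]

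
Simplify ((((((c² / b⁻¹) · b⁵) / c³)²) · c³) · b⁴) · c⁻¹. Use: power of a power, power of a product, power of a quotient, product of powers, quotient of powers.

b¹⁶

((((((c² / b⁻¹) · b⁵) / c³)²) · c³) · b⁴) · c⁻¹
= ((((((c² / b⁻¹) · b⁵)²) / ((c³)²)) · c³) · b⁴) · c⁻¹    [power of a quotient]
= ((((((c² / b⁻¹)²) · ((b⁵)²)) / ((c³)²)) · c³) · b⁴) · c⁻¹    [power of a product]
= (((((((c²)²) / ((b⁻¹)²)) · ((b⁵)²)) / ((c³)²)) · c³) · b⁴) · c⁻¹    [power of a quotient]
= (((((c⁴ / ((b⁻¹)²)) · ((b⁵)²)) / ((c³)²)) · c³) · b⁴) · c⁻¹    [power of a power]
= (((((c⁴ / b⁻²) · ((b⁵)²)) / ((c³)²)) · c³) · b⁴) · c⁻¹    [power of a power]
= (((((c⁴ / b⁻²) · b¹⁰) / ((c³)²)) · c³) · b⁴) · c⁻¹    [power of a power]
= (((((c⁴ / b⁻²) · b¹⁰) / c⁶) · c³) · b⁴) · c⁻¹    [power of a power]
= b¹⁶    [quotient of powers; product of powers]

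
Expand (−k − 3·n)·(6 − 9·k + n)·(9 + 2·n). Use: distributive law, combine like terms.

(−k − 3·n)·(6 − 9·k + n)·(9 + 2·n)
= (−6·k + 9·k^2 − k·n − 18·n + 27·k·n − 3·n^2)·(9 + 2·n)    [distributive law]
= (−6·k + 9·k^2 + 26·k·n − 18·n − 3·n^2)·(9 + 2·n)    [combine like terms]
= −54·k − 12·k·n + 81·k^2 + 18·k^2·n + 234·k·n + 52·k·n^2 − 162·n − 36·n^2 − 27·n^2 − 6·n^3    [distributive law]
= −54·k + 222·k·n + 81·k^2 + 18·k^2·n + 52·k·n^2 − 162·n − 63·n^2 − 6·n^3    [combine like terms]

−54·k + 222·k·n + 81·k^2 + 18·k^2·n + 52·k·n^2 − 162·n − 63·n^2 − 6·n^3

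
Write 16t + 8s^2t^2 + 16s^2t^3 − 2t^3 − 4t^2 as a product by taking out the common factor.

16t + 8s^2t^2 + 16s^2t^3 − 2t^3 − 4t^2
= 2(8t + 4s^2t^2 + 8s^2t^3 − t^3 − 2t^2)    [factor out 2]
= 2t(8 + 4s^2t + 8s^2t^2 − t^2 − 2t)    [factor out t]

2t(8 + 4s^2t + 8s^2t^2 − t^2 − 2t)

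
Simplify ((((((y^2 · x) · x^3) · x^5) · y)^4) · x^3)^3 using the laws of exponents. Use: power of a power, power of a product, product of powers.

x^117y^36

((((((y^2 · x) · x^3) · x^5) · y)^4) · x^3)^3
= ((((((y^2 · x) · x^3) · x^5) · y)^4)^3) · ((x^3)^3)    [power of a product]
= (((((y^2 · x) · x^3) · x^5) · y)^12) · ((x^3)^3)    [power of a power]
= (((((y^2 · x) · x^3) · x^5)^12) · (y^12)) · ((x^3)^3)    [power of a product]
= (((((y^2 · x) · x^3)^12) · ((x^5)^12)) · (y^12)) · ((x^3)^3)    [power of a product]
= (((((y^2 · x)^12) · ((x^3)^12)) · ((x^5)^12)) · (y^12)) · ((x^3)^3)    [power of a product]
= ((((((y^2)^12) · (x^12)) · ((x^3)^12)) · ((x^5)^12)) · (y^12)) · ((x^3)^3)    [power of a product]
= ((((y^24 · (x^12)) · ((x^3)^12)) · ((x^5)^12)) · (y^12)) · ((x^3)^3)    [power of a power]
= ((((y^24 · x^12) · x^36) · ((x^5)^12)) · (y^12)) · ((x^3)^3)    [power of a power]
= ((((y^24 · x^12) · x^36) · x^60) · (y^12)) · ((x^3)^3)    [power of a power]
= ((((y^24 · x^12) · x^36) · x^60) · y^12) · x^9    [power of a power]
= x^117y^36    [product of powers]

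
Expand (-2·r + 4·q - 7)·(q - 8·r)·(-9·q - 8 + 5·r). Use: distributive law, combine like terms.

(-2·r + 4·q - 7)·(q - 8·r)·(-9·q - 8 + 5·r)
= (-2·q·r + 16·r^2 + 4·q^2 - 32·q·r - 7·q + 56·r)·(-9·q - 8 + 5·r)    [distributive law]
= (-34·q·r + 16·r^2 + 4·q^2 - 7·q + 56·r)·(-9·q - 8 + 5·r)    [combine like terms]
= 306·q^2·r + 272·q·r - 170·q·r^2 - 144·q·r^2 - 128·r^2 + 80·r^3 - 36·q^3 - 32·q^2 + 20·q^2·r + 63·q^2 + 56·q - 35·q·r - 504·q·r - 448·r + 280·r^2    [distributive law]
= 326·q^2·r - 267·q·r - 314·q·r^2 + 152·r^2 + 80·r^3 - 36·q^3 + 31·q^2 + 56·q - 448·r    [combine like terms]

326·q^2·r - 267·q·r - 314·q·r^2 + 152·r^2 + 80·r^3 - 36·q^3 + 31·q^2 + 56·q - 448·r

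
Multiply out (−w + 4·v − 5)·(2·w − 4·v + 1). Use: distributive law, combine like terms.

−2·w^2 + 12·v·w − 11·w − 16·v^2 + 24·v − 5

(−w + 4·v − 5)·(2·w − 4·v + 1)
= −2·w^2 + 4·v·w − w + 8·v·w − 16·v^2 + 4·v − 10·w + 20·v − 5    [distributive law]
= −2·w^2 + 12·v·w − 11·w − 16·v^2 + 24·v − 5    [combine like terms]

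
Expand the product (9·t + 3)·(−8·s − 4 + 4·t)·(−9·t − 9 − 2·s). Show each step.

576·s·t^2 + 912·s·t + 144·s^2·t − 108·t^2 + 324·t − 324·t^3 + 240·s + 48·s^2 + 108

(9·t + 3)·(−8·s − 4 + 4·t)·(−9·t − 9 − 2·s)
= (−72·s·t − 36·t + 36·t^2 − 24·s − 12 + 12·t)·(−9·t − 9 − 2·s)    [distributive law]
= (−72·s·t − 24·t + 36·t^2 − 24·s − 12)·(−9·t − 9 − 2·s)    [combine like terms]
= 648·s·t^2 + 648·s·t + 144·s^2·t + 216·t^2 + 216·t + 48·s·t − 324·t^3 − 324·t^2 − 72·s·t^2 + 216·s·t + 216·s + 48·s^2 + 108·t + 108 + 24·s    [distributive law]
= 576·s·t^2 + 912·s·t + 144·s^2·t − 108·t^2 + 324·t − 324·t^3 + 240·s + 48·s^2 + 108    [combine like terms]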